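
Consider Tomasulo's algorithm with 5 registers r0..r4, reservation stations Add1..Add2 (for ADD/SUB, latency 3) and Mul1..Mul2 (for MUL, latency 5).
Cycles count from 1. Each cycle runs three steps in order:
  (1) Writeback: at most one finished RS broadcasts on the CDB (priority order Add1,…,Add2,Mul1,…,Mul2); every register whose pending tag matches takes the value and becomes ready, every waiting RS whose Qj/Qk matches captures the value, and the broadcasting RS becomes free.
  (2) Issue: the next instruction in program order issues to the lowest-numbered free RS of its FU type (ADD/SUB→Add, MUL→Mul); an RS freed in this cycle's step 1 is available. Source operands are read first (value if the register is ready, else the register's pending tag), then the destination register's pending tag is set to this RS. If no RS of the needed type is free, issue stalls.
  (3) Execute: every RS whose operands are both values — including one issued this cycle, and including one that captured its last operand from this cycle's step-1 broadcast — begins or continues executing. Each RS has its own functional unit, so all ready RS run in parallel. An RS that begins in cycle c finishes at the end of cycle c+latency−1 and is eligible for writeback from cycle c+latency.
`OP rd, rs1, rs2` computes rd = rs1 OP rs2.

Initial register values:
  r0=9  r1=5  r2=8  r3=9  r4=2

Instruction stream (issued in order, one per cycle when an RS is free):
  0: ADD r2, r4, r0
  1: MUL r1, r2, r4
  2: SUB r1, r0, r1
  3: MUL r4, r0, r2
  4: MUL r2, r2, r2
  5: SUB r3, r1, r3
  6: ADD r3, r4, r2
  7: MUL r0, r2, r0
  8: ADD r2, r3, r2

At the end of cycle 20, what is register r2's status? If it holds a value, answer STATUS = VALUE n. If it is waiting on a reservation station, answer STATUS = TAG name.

STATUS = VALUE 341

c1: issue ADD r2<-Add1 | r0:9,r1:5,r2:Add1,r3:9,r4:2
c2: issue MUL r1<-Mul1 | r0:9,r1:Mul1,r2:Add1,r3:9,r4:2
c3: issue SUB r1<-Add2 | r0:9,r1:Add2,r2:Add1,r3:9,r4:2
c4: CDB Add1=11; issue MUL r4<-Mul2 | r0:9,r1:Add2,r2:11,r3:9,r4:Mul2
c5: stall | r0:9,r1:Add2,r2:11,r3:9,r4:Mul2
c6: stall | r0:9,r1:Add2,r2:11,r3:9,r4:Mul2
c7: stall | r0:9,r1:Add2,r2:11,r3:9,r4:Mul2
c8: stall | r0:9,r1:Add2,r2:11,r3:9,r4:Mul2
c9: CDB Mul1=22; issue MUL r2<-Mul1 | r0:9,r1:Add2,r2:Mul1,r3:9,r4:Mul2
c10: CDB Mul2=99; issue SUB r3<-Add1 | r0:9,r1:Add2,r2:Mul1,r3:Add1,r4:99
c11: stall | r0:9,r1:Add2,r2:Mul1,r3:Add1,r4:99
c12: CDB Add2=-13; issue ADD r3<-Add2 | r0:9,r1:-13,r2:Mul1,r3:Add2,r4:99
c13: issue MUL r0<-Mul2 | r0:Mul2,r1:-13,r2:Mul1,r3:Add2,r4:99
c14: CDB Mul1=121; stall | r0:Mul2,r1:-13,r2:121,r3:Add2,r4:99
c15: CDB Add1=-22; issue ADD r2<-Add1 | r0:Mul2,r1:-13,r2:Add1,r3:Add2,r4:99
c16: - | r0:Mul2,r1:-13,r2:Add1,r3:Add2,r4:99
c17: CDB Add2=220 | r0:Mul2,r1:-13,r2:Add1,r3:220,r4:99
c18: - | r0:Mul2,r1:-13,r2:Add1,r3:220,r4:99
c19: CDB Mul2=1089 | r0:1089,r1:-13,r2:Add1,r3:220,r4:99
c20: CDB Add1=341 | r0:1089,r1:-13,r2:341,r3:220,r4:99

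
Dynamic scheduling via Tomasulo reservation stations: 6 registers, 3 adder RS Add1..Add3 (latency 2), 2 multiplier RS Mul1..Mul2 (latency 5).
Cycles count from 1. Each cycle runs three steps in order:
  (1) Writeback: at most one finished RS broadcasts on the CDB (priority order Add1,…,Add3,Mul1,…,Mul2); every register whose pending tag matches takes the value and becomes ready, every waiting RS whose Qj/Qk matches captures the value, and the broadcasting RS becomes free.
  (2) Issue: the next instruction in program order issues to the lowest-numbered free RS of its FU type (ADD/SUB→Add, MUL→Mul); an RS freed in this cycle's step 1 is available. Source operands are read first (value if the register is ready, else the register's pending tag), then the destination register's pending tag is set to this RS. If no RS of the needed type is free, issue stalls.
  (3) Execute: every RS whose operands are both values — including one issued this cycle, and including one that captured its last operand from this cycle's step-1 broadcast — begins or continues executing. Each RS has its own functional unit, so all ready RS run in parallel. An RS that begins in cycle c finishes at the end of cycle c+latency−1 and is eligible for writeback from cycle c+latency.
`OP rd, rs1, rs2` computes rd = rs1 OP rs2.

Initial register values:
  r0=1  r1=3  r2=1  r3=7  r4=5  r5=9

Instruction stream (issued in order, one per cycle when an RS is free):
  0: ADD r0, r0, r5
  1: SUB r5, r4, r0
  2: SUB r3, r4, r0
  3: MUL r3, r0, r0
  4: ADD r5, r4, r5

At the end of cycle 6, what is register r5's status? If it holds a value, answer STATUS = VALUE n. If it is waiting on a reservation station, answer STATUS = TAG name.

STATUS = TAG Add1

  c1: issue ADD r0<-Add1  regs: r0:Add1,r1:3,r2:1,r3:7,r4:5,r5:9
  c2: issue SUB r5<-Add2  regs: r0:Add1,r1:3,r2:1,r3:7,r4:5,r5:Add2
  c3: CDB Add1=10; issue SUB r3<-Add1  regs: r0:10,r1:3,r2:1,r3:Add1,r4:5,r5:Add2
  c4: issue MUL r3<-Mul1  regs: r0:10,r1:3,r2:1,r3:Mul1,r4:5,r5:Add2
  c5: CDB Add1=-5; issue ADD r5<-Add1  regs: r0:10,r1:3,r2:1,r3:Mul1,r4:5,r5:Add1
  c6: CDB Add2=-5  regs: r0:10,r1:3,r2:1,r3:Mul1,r4:5,r5:Add1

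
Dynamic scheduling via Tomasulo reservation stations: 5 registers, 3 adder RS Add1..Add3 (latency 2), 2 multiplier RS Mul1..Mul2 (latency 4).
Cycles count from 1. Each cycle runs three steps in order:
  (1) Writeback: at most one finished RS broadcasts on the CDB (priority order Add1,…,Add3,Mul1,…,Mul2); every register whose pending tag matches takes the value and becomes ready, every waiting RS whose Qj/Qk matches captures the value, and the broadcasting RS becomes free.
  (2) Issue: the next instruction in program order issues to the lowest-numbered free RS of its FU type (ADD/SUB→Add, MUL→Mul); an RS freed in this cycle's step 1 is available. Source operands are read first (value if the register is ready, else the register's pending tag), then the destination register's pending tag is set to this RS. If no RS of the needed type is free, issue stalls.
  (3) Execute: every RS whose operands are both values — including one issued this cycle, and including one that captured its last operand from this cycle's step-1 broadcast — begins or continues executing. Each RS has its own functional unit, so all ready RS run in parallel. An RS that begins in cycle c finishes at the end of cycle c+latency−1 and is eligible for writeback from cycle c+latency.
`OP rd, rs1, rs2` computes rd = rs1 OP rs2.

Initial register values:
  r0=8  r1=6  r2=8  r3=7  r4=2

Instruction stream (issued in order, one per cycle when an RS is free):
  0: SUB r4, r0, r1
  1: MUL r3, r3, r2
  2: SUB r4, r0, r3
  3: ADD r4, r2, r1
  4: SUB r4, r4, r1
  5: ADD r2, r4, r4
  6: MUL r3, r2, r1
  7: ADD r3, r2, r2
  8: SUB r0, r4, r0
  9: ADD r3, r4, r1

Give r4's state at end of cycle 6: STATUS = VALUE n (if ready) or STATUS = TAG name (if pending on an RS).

STATUS = TAG Add3

c1: issue SUB r4<-Add1 | r0:8,r1:6,r2:8,r3:7,r4:Add1
c2: issue MUL r3<-Mul1 | r0:8,r1:6,r2:8,r3:Mul1,r4:Add1
c3: CDB Add1=2; issue SUB r4<-Add1 | r0:8,r1:6,r2:8,r3:Mul1,r4:Add1
c4: issue ADD r4<-Add2 | r0:8,r1:6,r2:8,r3:Mul1,r4:Add2
c5: issue SUB r4<-Add3 | r0:8,r1:6,r2:8,r3:Mul1,r4:Add3
c6: CDB Add2=14; issue ADD r2<-Add2 | r0:8,r1:6,r2:Add2,r3:Mul1,r4:Add3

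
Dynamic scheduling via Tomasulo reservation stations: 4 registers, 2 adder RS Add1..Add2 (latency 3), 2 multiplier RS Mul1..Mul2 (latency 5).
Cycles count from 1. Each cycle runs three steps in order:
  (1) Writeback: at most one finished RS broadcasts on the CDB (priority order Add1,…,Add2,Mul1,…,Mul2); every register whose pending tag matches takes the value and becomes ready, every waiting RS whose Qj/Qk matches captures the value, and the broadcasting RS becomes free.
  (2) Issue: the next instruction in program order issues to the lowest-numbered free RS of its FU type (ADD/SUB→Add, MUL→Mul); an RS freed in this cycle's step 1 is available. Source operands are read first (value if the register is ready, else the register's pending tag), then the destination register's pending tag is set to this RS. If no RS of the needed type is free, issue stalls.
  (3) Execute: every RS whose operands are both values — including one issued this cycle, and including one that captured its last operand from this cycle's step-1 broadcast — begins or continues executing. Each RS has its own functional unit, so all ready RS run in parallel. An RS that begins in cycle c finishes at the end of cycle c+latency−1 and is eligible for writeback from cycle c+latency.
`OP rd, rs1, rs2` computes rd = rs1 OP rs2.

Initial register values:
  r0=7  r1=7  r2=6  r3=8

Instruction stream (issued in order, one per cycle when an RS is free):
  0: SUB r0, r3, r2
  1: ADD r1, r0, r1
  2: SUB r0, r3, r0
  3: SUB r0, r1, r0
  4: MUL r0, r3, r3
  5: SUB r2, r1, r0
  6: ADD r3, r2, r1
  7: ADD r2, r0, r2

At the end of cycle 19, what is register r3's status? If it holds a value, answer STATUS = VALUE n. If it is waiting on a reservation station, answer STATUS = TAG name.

cycle 1: issue SUB r0<-Add1 // r0:Add1,r1:7,r2:6,r3:8
cycle 2: issue ADD r1<-Add2 // r0:Add1,r1:Add2,r2:6,r3:8
cycle 3: stall // r0:Add1,r1:Add2,r2:6,r3:8
cycle 4: CDB Add1=2; issue SUB r0<-Add1 // r0:Add1,r1:Add2,r2:6,r3:8
cycle 5: stall // r0:Add1,r1:Add2,r2:6,r3:8
cycle 6: stall // r0:Add1,r1:Add2,r2:6,r3:8
cycle 7: CDB Add1=6; issue SUB r0<-Add1 // r0:Add1,r1:Add2,r2:6,r3:8
cycle 8: CDB Add2=9; issue MUL r0<-Mul1 // r0:Mul1,r1:9,r2:6,r3:8
cycle 9: issue SUB r2<-Add2 // r0:Mul1,r1:9,r2:Add2,r3:8
cycle 10: stall // r0:Mul1,r1:9,r2:Add2,r3:8
cycle 11: CDB Add1=3; issue ADD r3<-Add1 // r0:Mul1,r1:9,r2:Add2,r3:Add1
cycle 12: stall // r0:Mul1,r1:9,r2:Add2,r3:Add1
cycle 13: CDB Mul1=64; stall // r0:64,r1:9,r2:Add2,r3:Add1
cycle 14: stall // r0:64,r1:9,r2:Add2,r3:Add1
cycle 15: stall // r0:64,r1:9,r2:Add2,r3:Add1
cycle 16: CDB Add2=-55; issue ADD r2<-Add2 // r0:64,r1:9,r2:Add2,r3:Add1
cycle 17: - // r0:64,r1:9,r2:Add2,r3:Add1
cycle 18: - // r0:64,r1:9,r2:Add2,r3:Add1
cycle 19: CDB Add1=-46 // r0:64,r1:9,r2:Add2,r3:-46

STATUS = VALUE -46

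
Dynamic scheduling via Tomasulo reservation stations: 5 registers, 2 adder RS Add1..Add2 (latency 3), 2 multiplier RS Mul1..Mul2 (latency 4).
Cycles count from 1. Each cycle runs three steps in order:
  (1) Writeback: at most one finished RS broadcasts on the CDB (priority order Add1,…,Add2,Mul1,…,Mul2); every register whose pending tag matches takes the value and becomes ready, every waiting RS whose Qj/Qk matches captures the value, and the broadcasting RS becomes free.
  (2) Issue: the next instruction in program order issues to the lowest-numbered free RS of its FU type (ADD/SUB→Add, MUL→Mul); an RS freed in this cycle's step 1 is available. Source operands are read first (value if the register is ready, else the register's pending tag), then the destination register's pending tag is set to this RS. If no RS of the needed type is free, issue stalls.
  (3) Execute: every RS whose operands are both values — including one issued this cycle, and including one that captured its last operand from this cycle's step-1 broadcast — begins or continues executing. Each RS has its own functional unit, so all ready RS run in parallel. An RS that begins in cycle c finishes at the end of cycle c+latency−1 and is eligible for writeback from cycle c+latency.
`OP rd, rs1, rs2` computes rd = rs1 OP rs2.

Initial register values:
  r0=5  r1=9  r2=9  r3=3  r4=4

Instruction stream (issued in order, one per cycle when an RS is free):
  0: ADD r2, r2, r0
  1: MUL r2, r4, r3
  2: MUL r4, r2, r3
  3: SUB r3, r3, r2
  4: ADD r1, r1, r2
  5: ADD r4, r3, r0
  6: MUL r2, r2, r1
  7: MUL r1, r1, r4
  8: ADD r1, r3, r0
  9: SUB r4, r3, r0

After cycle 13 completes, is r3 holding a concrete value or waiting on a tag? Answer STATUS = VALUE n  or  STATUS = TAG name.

STATUS = VALUE -9

cycle 1: issue ADD r2<-Add1 // r0:5,r1:9,r2:Add1,r3:3,r4:4
cycle 2: issue MUL r2<-Mul1 // r0:5,r1:9,r2:Mul1,r3:3,r4:4
cycle 3: issue MUL r4<-Mul2 // r0:5,r1:9,r2:Mul1,r3:3,r4:Mul2
cycle 4: CDB Add1=14; issue SUB r3<-Add1 // r0:5,r1:9,r2:Mul1,r3:Add1,r4:Mul2
cycle 5: issue ADD r1<-Add2 // r0:5,r1:Add2,r2:Mul1,r3:Add1,r4:Mul2
cycle 6: CDB Mul1=12; stall // r0:5,r1:Add2,r2:12,r3:Add1,r4:Mul2
cycle 7: stall // r0:5,r1:Add2,r2:12,r3:Add1,r4:Mul2
cycle 8: stall // r0:5,r1:Add2,r2:12,r3:Add1,r4:Mul2
cycle 9: CDB Add1=-9; issue ADD r4<-Add1 // r0:5,r1:Add2,r2:12,r3:-9,r4:Add1
cycle 10: CDB Add2=21; issue MUL r2<-Mul1 // r0:5,r1:21,r2:Mul1,r3:-9,r4:Add1
cycle 11: CDB Mul2=36; issue MUL r1<-Mul2 // r0:5,r1:Mul2,r2:Mul1,r3:-9,r4:Add1
cycle 12: CDB Add1=-4; issue ADD r1<-Add1 // r0:5,r1:Add1,r2:Mul1,r3:-9,r4:-4
cycle 13: issue SUB r4<-Add2 // r0:5,r1:Add1,r2:Mul1,r3:-9,r4:Add2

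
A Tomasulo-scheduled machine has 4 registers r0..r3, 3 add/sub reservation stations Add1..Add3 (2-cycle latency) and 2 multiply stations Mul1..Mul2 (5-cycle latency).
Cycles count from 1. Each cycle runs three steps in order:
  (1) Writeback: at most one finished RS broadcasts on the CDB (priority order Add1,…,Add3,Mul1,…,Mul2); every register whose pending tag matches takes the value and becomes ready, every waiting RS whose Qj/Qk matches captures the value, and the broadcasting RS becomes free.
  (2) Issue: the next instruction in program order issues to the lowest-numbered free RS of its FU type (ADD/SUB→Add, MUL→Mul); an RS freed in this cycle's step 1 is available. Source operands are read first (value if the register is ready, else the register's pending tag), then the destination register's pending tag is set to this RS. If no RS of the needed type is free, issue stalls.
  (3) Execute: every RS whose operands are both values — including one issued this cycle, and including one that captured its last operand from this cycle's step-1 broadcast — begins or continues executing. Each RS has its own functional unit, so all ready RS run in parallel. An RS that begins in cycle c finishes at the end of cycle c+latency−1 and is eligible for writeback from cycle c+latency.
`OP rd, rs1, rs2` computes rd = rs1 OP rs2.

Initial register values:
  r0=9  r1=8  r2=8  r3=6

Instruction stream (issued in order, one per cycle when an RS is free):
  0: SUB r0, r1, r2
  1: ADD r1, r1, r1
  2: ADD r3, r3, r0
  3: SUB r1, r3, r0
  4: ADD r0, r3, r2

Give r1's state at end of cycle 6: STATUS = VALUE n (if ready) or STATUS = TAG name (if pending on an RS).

STATUS = TAG Add2

  c1: issue SUB r0<-Add1  regs: r0:Add1,r1:8,r2:8,r3:6
  c2: issue ADD r1<-Add2  regs: r0:Add1,r1:Add2,r2:8,r3:6
  c3: CDB Add1=0; issue ADD r3<-Add1  regs: r0:0,r1:Add2,r2:8,r3:Add1
  c4: CDB Add2=16; issue SUB r1<-Add2  regs: r0:0,r1:Add2,r2:8,r3:Add1
  c5: CDB Add1=6; issue ADD r0<-Add1  regs: r0:Add1,r1:Add2,r2:8,r3:6
  c6: -  regs: r0:Add1,r1:Add2,r2:8,r3:6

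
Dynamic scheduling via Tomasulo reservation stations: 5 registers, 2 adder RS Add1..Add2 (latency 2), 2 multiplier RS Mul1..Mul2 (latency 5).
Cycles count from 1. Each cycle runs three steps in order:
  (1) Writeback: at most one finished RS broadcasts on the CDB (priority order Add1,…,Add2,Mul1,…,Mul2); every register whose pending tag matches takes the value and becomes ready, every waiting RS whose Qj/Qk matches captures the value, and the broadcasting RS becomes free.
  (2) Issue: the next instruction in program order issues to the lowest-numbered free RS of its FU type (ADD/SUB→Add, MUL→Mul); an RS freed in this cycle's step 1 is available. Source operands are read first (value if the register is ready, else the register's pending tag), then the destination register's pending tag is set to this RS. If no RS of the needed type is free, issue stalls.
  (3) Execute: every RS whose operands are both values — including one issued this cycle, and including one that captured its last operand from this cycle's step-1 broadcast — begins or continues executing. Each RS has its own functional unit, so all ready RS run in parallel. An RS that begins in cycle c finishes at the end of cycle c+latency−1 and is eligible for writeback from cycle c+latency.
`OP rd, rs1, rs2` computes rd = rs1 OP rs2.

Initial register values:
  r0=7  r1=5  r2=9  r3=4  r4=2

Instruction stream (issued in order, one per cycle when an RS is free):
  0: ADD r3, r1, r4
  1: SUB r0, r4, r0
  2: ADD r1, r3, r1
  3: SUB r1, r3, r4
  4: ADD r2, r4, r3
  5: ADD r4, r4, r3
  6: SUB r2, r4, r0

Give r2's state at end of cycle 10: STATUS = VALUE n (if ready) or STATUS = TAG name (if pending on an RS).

cycle 1: issue ADD r3<-Add1 // r0:7,r1:5,r2:9,r3:Add1,r4:2
cycle 2: issue SUB r0<-Add2 // r0:Add2,r1:5,r2:9,r3:Add1,r4:2
cycle 3: CDB Add1=7; issue ADD r1<-Add1 // r0:Add2,r1:Add1,r2:9,r3:7,r4:2
cycle 4: CDB Add2=-5; issue SUB r1<-Add2 // r0:-5,r1:Add2,r2:9,r3:7,r4:2
cycle 5: CDB Add1=12; issue ADD r2<-Add1 // r0:-5,r1:Add2,r2:Add1,r3:7,r4:2
cycle 6: CDB Add2=5; issue ADD r4<-Add2 // r0:-5,r1:5,r2:Add1,r3:7,r4:Add2
cycle 7: CDB Add1=9; issue SUB r2<-Add1 // r0:-5,r1:5,r2:Add1,r3:7,r4:Add2
cycle 8: CDB Add2=9 // r0:-5,r1:5,r2:Add1,r3:7,r4:9
cycle 9: - // r0:-5,r1:5,r2:Add1,r3:7,r4:9
cycle 10: CDB Add1=14 // r0:-5,r1:5,r2:14,r3:7,r4:9

STATUS = VALUE 14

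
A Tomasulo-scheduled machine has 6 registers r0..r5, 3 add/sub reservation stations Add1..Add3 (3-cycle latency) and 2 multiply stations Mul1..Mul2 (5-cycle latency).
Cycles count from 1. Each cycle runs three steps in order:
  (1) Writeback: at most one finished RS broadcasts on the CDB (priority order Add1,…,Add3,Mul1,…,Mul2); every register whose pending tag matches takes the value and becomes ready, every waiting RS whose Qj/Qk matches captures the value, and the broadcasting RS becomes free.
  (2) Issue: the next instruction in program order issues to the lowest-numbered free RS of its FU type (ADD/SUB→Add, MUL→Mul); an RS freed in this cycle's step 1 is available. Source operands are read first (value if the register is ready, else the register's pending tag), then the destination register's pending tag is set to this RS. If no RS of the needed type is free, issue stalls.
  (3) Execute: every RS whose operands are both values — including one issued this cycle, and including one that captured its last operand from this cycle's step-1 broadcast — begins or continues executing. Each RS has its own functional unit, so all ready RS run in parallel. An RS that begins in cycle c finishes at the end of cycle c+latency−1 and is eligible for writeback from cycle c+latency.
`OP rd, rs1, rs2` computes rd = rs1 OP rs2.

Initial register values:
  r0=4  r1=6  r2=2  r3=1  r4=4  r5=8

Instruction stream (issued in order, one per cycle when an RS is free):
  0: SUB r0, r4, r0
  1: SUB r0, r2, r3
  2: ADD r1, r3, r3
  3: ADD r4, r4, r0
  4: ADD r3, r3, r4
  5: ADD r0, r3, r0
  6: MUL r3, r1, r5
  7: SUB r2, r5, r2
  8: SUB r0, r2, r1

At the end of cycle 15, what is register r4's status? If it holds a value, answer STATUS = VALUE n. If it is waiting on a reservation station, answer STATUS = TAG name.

STATUS = VALUE 5

c1: issue SUB r0<-Add1 | r0:Add1,r1:6,r2:2,r3:1,r4:4,r5:8
c2: issue SUB r0<-Add2 | r0:Add2,r1:6,r2:2,r3:1,r4:4,r5:8
c3: issue ADD r1<-Add3 | r0:Add2,r1:Add3,r2:2,r3:1,r4:4,r5:8
c4: CDB Add1=0; issue ADD r4<-Add1 | r0:Add2,r1:Add3,r2:2,r3:1,r4:Add1,r5:8
c5: CDB Add2=1; issue ADD r3<-Add2 | r0:1,r1:Add3,r2:2,r3:Add2,r4:Add1,r5:8
c6: CDB Add3=2; issue ADD r0<-Add3 | r0:Add3,r1:2,r2:2,r3:Add2,r4:Add1,r5:8
c7: issue MUL r3<-Mul1 | r0:Add3,r1:2,r2:2,r3:Mul1,r4:Add1,r5:8
c8: CDB Add1=5; issue SUB r2<-Add1 | r0:Add3,r1:2,r2:Add1,r3:Mul1,r4:5,r5:8
c9: stall | r0:Add3,r1:2,r2:Add1,r3:Mul1,r4:5,r5:8
c10: stall | r0:Add3,r1:2,r2:Add1,r3:Mul1,r4:5,r5:8
c11: CDB Add1=6; issue SUB r0<-Add1 | r0:Add1,r1:2,r2:6,r3:Mul1,r4:5,r5:8
c12: CDB Add2=6 | r0:Add1,r1:2,r2:6,r3:Mul1,r4:5,r5:8
c13: CDB Mul1=16 | r0:Add1,r1:2,r2:6,r3:16,r4:5,r5:8
c14: CDB Add1=4 | r0:4,r1:2,r2:6,r3:16,r4:5,r5:8
c15: CDB Add3=7 | r0:4,r1:2,r2:6,r3:16,r4:5,r5:8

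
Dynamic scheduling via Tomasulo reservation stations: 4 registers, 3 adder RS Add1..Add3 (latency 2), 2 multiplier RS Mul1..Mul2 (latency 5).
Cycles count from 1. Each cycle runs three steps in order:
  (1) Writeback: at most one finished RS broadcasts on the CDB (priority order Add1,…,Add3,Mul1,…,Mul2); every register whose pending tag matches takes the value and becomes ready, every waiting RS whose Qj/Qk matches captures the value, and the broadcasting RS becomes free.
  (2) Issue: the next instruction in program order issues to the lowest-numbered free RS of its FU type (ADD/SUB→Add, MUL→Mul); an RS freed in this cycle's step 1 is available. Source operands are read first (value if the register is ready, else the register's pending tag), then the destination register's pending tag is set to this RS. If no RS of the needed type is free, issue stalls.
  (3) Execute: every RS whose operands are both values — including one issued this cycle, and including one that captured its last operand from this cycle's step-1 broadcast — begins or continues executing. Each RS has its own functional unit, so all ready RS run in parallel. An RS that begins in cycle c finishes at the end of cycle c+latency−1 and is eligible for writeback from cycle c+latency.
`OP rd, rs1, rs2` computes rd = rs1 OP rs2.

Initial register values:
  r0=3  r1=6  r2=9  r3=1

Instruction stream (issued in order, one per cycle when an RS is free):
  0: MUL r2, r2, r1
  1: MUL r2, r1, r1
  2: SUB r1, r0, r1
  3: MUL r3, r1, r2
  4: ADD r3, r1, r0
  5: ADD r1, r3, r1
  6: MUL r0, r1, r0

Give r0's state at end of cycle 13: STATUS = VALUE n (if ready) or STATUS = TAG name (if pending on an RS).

cycle 1: issue MUL r2<-Mul1 // r0:3,r1:6,r2:Mul1,r3:1
cycle 2: issue MUL r2<-Mul2 // r0:3,r1:6,r2:Mul2,r3:1
cycle 3: issue SUB r1<-Add1 // r0:3,r1:Add1,r2:Mul2,r3:1
cycle 4: stall // r0:3,r1:Add1,r2:Mul2,r3:1
cycle 5: CDB Add1=-3; stall // r0:3,r1:-3,r2:Mul2,r3:1
cycle 6: CDB Mul1=54; issue MUL r3<-Mul1 // r0:3,r1:-3,r2:Mul2,r3:Mul1
cycle 7: CDB Mul2=36; issue ADD r3<-Add1 // r0:3,r1:-3,r2:36,r3:Add1
cycle 8: issue ADD r1<-Add2 // r0:3,r1:Add2,r2:36,r3:Add1
cycle 9: CDB Add1=0; issue MUL r0<-Mul2 // r0:Mul2,r1:Add2,r2:36,r3:0
cycle 10: - // r0:Mul2,r1:Add2,r2:36,r3:0
cycle 11: CDB Add2=-3 // r0:Mul2,r1:-3,r2:36,r3:0
cycle 12: CDB Mul1=-108 // r0:Mul2,r1:-3,r2:36,r3:0
cycle 13: - // r0:Mul2,r1:-3,r2:36,r3:0

STATUS = TAG Mul2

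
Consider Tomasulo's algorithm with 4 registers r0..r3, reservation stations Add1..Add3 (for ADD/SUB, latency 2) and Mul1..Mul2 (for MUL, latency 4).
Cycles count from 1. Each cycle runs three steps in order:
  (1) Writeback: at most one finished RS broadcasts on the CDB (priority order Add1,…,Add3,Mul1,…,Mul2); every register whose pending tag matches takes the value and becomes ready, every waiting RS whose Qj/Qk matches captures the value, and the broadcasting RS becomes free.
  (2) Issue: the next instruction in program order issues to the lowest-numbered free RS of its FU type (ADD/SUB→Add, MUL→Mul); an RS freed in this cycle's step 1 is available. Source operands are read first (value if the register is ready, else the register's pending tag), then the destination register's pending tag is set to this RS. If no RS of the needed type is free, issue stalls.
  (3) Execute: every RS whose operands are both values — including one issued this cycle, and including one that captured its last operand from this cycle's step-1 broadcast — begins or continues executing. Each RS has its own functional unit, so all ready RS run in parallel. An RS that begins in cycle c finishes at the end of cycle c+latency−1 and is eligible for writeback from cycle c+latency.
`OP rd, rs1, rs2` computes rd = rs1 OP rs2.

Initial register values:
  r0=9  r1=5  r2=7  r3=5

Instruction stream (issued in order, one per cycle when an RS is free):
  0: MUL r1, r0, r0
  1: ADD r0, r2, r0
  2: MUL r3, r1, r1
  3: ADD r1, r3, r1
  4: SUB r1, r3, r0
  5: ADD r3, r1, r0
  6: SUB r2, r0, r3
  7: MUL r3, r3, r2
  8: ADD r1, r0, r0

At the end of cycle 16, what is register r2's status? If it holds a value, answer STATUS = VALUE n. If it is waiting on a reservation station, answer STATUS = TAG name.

STATUS = VALUE -6545

  c1: issue MUL r1<-Mul1  regs: r0:9,r1:Mul1,r2:7,r3:5
  c2: issue ADD r0<-Add1  regs: r0:Add1,r1:Mul1,r2:7,r3:5
  c3: issue MUL r3<-Mul2  regs: r0:Add1,r1:Mul1,r2:7,r3:Mul2
  c4: CDB Add1=16; issue ADD r1<-Add1  regs: r0:16,r1:Add1,r2:7,r3:Mul2
  c5: CDB Mul1=81; issue SUB r1<-Add2  regs: r0:16,r1:Add2,r2:7,r3:Mul2
  c6: issue ADD r3<-Add3  regs: r0:16,r1:Add2,r2:7,r3:Add3
  c7: stall  regs: r0:16,r1:Add2,r2:7,r3:Add3
  c8: stall  regs: r0:16,r1:Add2,r2:7,r3:Add3
  c9: CDB Mul2=6561; stall  regs: r0:16,r1:Add2,r2:7,r3:Add3
  c10: stall  regs: r0:16,r1:Add2,r2:7,r3:Add3
  c11: CDB Add1=6642; issue SUB r2<-Add1  regs: r0:16,r1:Add2,r2:Add1,r3:Add3
  c12: CDB Add2=6545; issue MUL r3<-Mul1  regs: r0:16,r1:6545,r2:Add1,r3:Mul1
  c13: issue ADD r1<-Add2  regs: r0:16,r1:Add2,r2:Add1,r3:Mul1
  c14: CDB Add3=6561  regs: r0:16,r1:Add2,r2:Add1,r3:Mul1
  c15: CDB Add2=32  regs: r0:16,r1:32,r2:Add1,r3:Mul1
  c16: CDB Add1=-6545  regs: r0:16,r1:32,r2:-6545,r3:Mul1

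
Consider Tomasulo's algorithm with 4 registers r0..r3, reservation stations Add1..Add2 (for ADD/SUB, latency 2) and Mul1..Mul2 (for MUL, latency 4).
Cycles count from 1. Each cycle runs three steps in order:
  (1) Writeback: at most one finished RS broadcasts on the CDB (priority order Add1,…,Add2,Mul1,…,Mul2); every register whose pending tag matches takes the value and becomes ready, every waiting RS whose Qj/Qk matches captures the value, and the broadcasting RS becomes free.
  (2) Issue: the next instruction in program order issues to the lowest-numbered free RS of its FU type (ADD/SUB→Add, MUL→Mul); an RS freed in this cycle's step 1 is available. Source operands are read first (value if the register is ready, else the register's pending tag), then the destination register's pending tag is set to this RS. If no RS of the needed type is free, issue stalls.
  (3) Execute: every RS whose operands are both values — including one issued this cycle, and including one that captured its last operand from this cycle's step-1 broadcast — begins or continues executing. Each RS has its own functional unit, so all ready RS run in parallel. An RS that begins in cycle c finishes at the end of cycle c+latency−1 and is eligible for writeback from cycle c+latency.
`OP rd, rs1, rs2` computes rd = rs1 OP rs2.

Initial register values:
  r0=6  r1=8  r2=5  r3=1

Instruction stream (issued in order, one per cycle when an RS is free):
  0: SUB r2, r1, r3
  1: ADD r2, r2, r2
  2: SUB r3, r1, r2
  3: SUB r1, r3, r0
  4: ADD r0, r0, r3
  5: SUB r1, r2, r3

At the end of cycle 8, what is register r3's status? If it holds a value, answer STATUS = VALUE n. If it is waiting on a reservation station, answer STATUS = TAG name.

  c1: issue SUB r2<-Add1  regs: r0:6,r1:8,r2:Add1,r3:1
  c2: issue ADD r2<-Add2  regs: r0:6,r1:8,r2:Add2,r3:1
  c3: CDB Add1=7; issue SUB r3<-Add1  regs: r0:6,r1:8,r2:Add2,r3:Add1
  c4: stall  regs: r0:6,r1:8,r2:Add2,r3:Add1
  c5: CDB Add2=14; issue SUB r1<-Add2  regs: r0:6,r1:Add2,r2:14,r3:Add1
  c6: stall  regs: r0:6,r1:Add2,r2:14,r3:Add1
  c7: CDB Add1=-6; issue ADD r0<-Add1  regs: r0:Add1,r1:Add2,r2:14,r3:-6
  c8: stall  regs: r0:Add1,r1:Add2,r2:14,r3:-6

STATUS = VALUE -6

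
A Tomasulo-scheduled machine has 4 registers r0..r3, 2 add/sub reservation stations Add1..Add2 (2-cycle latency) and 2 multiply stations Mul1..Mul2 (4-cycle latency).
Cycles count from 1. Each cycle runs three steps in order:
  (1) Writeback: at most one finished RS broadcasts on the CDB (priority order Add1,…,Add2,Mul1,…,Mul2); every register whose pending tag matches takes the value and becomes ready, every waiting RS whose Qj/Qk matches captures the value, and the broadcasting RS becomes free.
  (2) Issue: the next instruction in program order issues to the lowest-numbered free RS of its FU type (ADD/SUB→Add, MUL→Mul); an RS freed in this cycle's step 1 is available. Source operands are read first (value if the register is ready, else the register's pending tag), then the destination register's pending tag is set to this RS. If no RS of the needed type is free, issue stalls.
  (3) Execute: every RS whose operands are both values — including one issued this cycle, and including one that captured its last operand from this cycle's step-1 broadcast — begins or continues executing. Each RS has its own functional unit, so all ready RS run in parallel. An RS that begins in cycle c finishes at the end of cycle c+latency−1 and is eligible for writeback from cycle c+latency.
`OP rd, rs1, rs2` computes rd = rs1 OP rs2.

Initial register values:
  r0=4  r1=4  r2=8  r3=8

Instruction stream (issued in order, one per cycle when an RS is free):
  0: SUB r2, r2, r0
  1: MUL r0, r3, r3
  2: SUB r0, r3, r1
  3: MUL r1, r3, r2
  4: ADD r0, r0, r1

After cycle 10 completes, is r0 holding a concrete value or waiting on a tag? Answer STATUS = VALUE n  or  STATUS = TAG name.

cycle 1: issue SUB r2<-Add1 // r0:4,r1:4,r2:Add1,r3:8
cycle 2: issue MUL r0<-Mul1 // r0:Mul1,r1:4,r2:Add1,r3:8
cycle 3: CDB Add1=4; issue SUB r0<-Add1 // r0:Add1,r1:4,r2:4,r3:8
cycle 4: issue MUL r1<-Mul2 // r0:Add1,r1:Mul2,r2:4,r3:8
cycle 5: CDB Add1=4; issue ADD r0<-Add1 // r0:Add1,r1:Mul2,r2:4,r3:8
cycle 6: CDB Mul1=64 // r0:Add1,r1:Mul2,r2:4,r3:8
cycle 7: - // r0:Add1,r1:Mul2,r2:4,r3:8
cycle 8: CDB Mul2=32 // r0:Add1,r1:32,r2:4,r3:8
cycle 9: - // r0:Add1,r1:32,r2:4,r3:8
cycle 10: CDB Add1=36 // r0:36,r1:32,r2:4,r3:8

STATUS = VALUE 36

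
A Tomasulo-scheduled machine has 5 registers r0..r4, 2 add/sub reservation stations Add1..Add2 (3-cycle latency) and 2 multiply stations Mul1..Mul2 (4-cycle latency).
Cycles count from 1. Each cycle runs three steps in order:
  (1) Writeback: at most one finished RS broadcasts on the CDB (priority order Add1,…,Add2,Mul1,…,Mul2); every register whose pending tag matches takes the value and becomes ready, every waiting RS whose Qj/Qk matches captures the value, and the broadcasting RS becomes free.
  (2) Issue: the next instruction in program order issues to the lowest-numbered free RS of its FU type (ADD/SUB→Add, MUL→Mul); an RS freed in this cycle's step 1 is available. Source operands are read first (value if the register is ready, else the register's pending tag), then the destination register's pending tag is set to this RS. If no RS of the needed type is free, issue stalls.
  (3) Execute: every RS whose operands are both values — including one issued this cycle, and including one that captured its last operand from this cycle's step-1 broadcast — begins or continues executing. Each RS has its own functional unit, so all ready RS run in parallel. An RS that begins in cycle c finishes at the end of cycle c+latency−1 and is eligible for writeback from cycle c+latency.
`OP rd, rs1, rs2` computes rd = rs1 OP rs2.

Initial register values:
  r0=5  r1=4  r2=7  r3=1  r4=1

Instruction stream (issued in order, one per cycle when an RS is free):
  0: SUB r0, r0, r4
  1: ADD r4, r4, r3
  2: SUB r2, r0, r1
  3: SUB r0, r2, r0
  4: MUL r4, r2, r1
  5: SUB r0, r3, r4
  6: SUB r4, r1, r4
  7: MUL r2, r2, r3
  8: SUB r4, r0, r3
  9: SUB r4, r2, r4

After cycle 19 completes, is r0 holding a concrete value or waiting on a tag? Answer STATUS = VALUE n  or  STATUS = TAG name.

STATUS = VALUE 1

  c1: issue SUB r0<-Add1  regs: r0:Add1,r1:4,r2:7,r3:1,r4:1
  c2: issue ADD r4<-Add2  regs: r0:Add1,r1:4,r2:7,r3:1,r4:Add2
  c3: stall  regs: r0:Add1,r1:4,r2:7,r3:1,r4:Add2
  c4: CDB Add1=4; issue SUB r2<-Add1  regs: r0:4,r1:4,r2:Add1,r3:1,r4:Add2
  c5: CDB Add2=2; issue SUB r0<-Add2  regs: r0:Add2,r1:4,r2:Add1,r3:1,r4:2
  c6: issue MUL r4<-Mul1  regs: r0:Add2,r1:4,r2:Add1,r3:1,r4:Mul1
  c7: CDB Add1=0; issue SUB r0<-Add1  regs: r0:Add1,r1:4,r2:0,r3:1,r4:Mul1
  c8: stall  regs: r0:Add1,r1:4,r2:0,r3:1,r4:Mul1
  c9: stall  regs: r0:Add1,r1:4,r2:0,r3:1,r4:Mul1
  c10: CDB Add2=-4; issue SUB r4<-Add2  regs: r0:Add1,r1:4,r2:0,r3:1,r4:Add2
  c11: CDB Mul1=0; issue MUL r2<-Mul1  regs: r0:Add1,r1:4,r2:Mul1,r3:1,r4:Add2
  c12: stall  regs: r0:Add1,r1:4,r2:Mul1,r3:1,r4:Add2
  c13: stall  regs: r0:Add1,r1:4,r2:Mul1,r3:1,r4:Add2
  c14: CDB Add1=1; issue SUB r4<-Add1  regs: r0:1,r1:4,r2:Mul1,r3:1,r4:Add1
  c15: CDB Add2=4; issue SUB r4<-Add2  regs: r0:1,r1:4,r2:Mul1,r3:1,r4:Add2
  c16: CDB Mul1=0  regs: r0:1,r1:4,r2:0,r3:1,r4:Add2
  c17: CDB Add1=0  regs: r0:1,r1:4,r2:0,r3:1,r4:Add2
  c18: -  regs: r0:1,r1:4,r2:0,r3:1,r4:Add2
  c19: -  regs: r0:1,r1:4,r2:0,r3:1,r4:Add2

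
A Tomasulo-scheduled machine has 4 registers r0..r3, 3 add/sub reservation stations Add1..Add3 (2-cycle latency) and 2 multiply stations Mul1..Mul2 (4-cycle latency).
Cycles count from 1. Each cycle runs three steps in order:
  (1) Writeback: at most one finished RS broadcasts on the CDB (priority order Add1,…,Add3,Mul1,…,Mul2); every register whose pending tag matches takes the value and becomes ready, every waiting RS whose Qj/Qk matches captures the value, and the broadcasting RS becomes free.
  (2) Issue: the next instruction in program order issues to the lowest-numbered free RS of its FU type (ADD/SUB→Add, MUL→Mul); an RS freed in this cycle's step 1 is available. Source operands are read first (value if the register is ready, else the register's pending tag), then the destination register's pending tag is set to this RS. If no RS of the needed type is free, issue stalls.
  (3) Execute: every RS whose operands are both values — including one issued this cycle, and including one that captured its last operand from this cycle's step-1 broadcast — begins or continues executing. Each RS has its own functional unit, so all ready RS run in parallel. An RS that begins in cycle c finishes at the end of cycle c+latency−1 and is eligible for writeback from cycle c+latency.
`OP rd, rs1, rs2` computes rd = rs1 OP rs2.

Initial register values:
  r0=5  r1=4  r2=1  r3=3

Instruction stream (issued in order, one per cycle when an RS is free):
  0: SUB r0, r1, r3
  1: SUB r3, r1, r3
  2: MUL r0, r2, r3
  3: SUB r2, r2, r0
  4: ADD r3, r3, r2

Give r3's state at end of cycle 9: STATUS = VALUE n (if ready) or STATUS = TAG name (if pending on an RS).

STATUS = TAG Add2

  c1: issue SUB r0<-Add1  regs: r0:Add1,r1:4,r2:1,r3:3
  c2: issue SUB r3<-Add2  regs: r0:Add1,r1:4,r2:1,r3:Add2
  c3: CDB Add1=1; issue MUL r0<-Mul1  regs: r0:Mul1,r1:4,r2:1,r3:Add2
  c4: CDB Add2=1; issue SUB r2<-Add1  regs: r0:Mul1,r1:4,r2:Add1,r3:1
  c5: issue ADD r3<-Add2  regs: r0:Mul1,r1:4,r2:Add1,r3:Add2
  c6: -  regs: r0:Mul1,r1:4,r2:Add1,r3:Add2
  c7: -  regs: r0:Mul1,r1:4,r2:Add1,r3:Add2
  c8: CDB Mul1=1  regs: r0:1,r1:4,r2:Add1,r3:Add2
  c9: -  regs: r0:1,r1:4,r2:Add1,r3:Add2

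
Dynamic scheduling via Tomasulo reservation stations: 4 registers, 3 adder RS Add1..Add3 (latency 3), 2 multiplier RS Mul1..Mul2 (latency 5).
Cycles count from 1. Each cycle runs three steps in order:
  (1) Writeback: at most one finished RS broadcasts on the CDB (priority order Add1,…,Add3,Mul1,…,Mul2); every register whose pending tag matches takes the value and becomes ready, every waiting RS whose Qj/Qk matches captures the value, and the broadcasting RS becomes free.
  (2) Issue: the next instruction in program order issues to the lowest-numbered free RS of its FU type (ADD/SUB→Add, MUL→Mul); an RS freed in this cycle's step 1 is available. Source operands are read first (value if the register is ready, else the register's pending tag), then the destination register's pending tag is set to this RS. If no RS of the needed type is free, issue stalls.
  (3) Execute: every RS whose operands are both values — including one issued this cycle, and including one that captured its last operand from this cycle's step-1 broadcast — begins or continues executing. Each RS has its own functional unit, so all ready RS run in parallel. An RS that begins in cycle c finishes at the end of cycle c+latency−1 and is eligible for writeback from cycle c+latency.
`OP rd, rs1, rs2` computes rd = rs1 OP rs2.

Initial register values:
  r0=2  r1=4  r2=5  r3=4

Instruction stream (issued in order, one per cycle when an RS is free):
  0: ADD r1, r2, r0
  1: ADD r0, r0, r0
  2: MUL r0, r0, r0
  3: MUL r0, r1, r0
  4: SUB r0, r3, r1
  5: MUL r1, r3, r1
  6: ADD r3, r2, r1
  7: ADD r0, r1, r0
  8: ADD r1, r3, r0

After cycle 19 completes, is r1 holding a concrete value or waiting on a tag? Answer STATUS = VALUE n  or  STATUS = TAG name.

cycle 1: issue ADD r1<-Add1 // r0:2,r1:Add1,r2:5,r3:4
cycle 2: issue ADD r0<-Add2 // r0:Add2,r1:Add1,r2:5,r3:4
cycle 3: issue MUL r0<-Mul1 // r0:Mul1,r1:Add1,r2:5,r3:4
cycle 4: CDB Add1=7; issue MUL r0<-Mul2 // r0:Mul2,r1:7,r2:5,r3:4
cycle 5: CDB Add2=4; issue SUB r0<-Add1 // r0:Add1,r1:7,r2:5,r3:4
cycle 6: stall // r0:Add1,r1:7,r2:5,r3:4
cycle 7: stall // r0:Add1,r1:7,r2:5,r3:4
cycle 8: CDB Add1=-3; stall // r0:-3,r1:7,r2:5,r3:4
cycle 9: stall // r0:-3,r1:7,r2:5,r3:4
cycle 10: CDB Mul1=16; issue MUL r1<-Mul1 // r0:-3,r1:Mul1,r2:5,r3:4
cycle 11: issue ADD r3<-Add1 // r0:-3,r1:Mul1,r2:5,r3:Add1
cycle 12: issue ADD r0<-Add2 // r0:Add2,r1:Mul1,r2:5,r3:Add1
cycle 13: issue ADD r1<-Add3 // r0:Add2,r1:Add3,r2:5,r3:Add1
cycle 14: - // r0:Add2,r1:Add3,r2:5,r3:Add1
cycle 15: CDB Mul1=28 // r0:Add2,r1:Add3,r2:5,r3:Add1
cycle 16: CDB Mul2=112 // r0:Add2,r1:Add3,r2:5,r3:Add1
cycle 17: - // r0:Add2,r1:Add3,r2:5,r3:Add1
cycle 18: CDB Add1=33 // r0:Add2,r1:Add3,r2:5,r3:33
cycle 19: CDB Add2=25 // r0:25,r1:Add3,r2:5,r3:33

STATUS = TAG Add3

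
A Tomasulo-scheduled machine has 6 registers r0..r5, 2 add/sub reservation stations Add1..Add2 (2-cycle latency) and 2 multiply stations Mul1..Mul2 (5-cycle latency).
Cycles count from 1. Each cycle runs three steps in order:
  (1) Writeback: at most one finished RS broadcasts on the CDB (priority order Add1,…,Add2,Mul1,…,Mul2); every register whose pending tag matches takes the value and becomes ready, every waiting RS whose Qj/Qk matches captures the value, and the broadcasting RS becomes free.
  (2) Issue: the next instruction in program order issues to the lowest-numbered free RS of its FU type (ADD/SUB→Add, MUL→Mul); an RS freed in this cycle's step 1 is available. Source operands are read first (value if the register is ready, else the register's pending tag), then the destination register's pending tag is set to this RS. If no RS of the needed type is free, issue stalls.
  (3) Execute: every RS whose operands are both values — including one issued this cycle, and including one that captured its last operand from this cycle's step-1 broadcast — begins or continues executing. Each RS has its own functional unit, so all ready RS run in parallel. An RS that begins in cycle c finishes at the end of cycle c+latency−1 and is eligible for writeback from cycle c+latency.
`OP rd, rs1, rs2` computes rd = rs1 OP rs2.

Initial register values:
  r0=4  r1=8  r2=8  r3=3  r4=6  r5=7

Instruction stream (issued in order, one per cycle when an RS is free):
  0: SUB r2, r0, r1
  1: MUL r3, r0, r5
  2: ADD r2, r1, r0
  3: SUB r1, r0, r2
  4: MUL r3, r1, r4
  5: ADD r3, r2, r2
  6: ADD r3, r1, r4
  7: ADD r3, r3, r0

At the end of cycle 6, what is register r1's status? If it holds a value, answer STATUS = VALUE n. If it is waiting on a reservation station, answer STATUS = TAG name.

cycle 1: issue SUB r2<-Add1 // r0:4,r1:8,r2:Add1,r3:3,r4:6,r5:7
cycle 2: issue MUL r3<-Mul1 // r0:4,r1:8,r2:Add1,r3:Mul1,r4:6,r5:7
cycle 3: CDB Add1=-4; issue ADD r2<-Add1 // r0:4,r1:8,r2:Add1,r3:Mul1,r4:6,r5:7
cycle 4: issue SUB r1<-Add2 // r0:4,r1:Add2,r2:Add1,r3:Mul1,r4:6,r5:7
cycle 5: CDB Add1=12; issue MUL r3<-Mul2 // r0:4,r1:Add2,r2:12,r3:Mul2,r4:6,r5:7
cycle 6: issue ADD r3<-Add1 // r0:4,r1:Add2,r2:12,r3:Add1,r4:6,r5:7

STATUS = TAG Add2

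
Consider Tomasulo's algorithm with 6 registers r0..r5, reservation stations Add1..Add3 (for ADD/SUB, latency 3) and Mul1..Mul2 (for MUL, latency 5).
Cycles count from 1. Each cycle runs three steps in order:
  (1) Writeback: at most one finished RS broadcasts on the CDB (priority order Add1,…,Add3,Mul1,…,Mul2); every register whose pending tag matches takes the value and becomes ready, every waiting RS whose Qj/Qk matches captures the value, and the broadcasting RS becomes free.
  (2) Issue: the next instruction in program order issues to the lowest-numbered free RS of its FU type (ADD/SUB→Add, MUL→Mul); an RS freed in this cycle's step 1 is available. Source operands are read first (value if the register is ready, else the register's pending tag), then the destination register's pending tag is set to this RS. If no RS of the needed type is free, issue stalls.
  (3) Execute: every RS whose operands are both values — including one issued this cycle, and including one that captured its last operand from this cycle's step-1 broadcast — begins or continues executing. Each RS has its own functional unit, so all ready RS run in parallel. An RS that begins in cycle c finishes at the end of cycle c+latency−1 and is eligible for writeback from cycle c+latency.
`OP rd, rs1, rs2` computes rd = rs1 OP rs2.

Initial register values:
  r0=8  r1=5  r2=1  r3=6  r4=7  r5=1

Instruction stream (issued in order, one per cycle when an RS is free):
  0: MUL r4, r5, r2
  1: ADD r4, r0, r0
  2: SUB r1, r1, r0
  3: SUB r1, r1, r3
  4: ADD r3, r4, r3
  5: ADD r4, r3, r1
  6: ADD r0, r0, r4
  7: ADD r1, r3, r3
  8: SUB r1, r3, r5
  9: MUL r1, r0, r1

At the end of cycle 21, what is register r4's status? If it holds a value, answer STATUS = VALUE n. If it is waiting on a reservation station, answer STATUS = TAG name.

  c1: issue MUL r4<-Mul1  regs: r0:8,r1:5,r2:1,r3:6,r4:Mul1,r5:1
  c2: issue ADD r4<-Add1  regs: r0:8,r1:5,r2:1,r3:6,r4:Add1,r5:1
  c3: issue SUB r1<-Add2  regs: r0:8,r1:Add2,r2:1,r3:6,r4:Add1,r5:1
  c4: issue SUB r1<-Add3  regs: r0:8,r1:Add3,r2:1,r3:6,r4:Add1,r5:1
  c5: CDB Add1=16; issue ADD r3<-Add1  regs: r0:8,r1:Add3,r2:1,r3:Add1,r4:16,r5:1
  c6: CDB Add2=-3; issue ADD r4<-Add2  regs: r0:8,r1:Add3,r2:1,r3:Add1,r4:Add2,r5:1
  c7: CDB Mul1=1; stall  regs: r0:8,r1:Add3,r2:1,r3:Add1,r4:Add2,r5:1
  c8: CDB Add1=22; issue ADD r0<-Add1  regs: r0:Add1,r1:Add3,r2:1,r3:22,r4:Add2,r5:1
  c9: CDB Add3=-9; issue ADD r1<-Add3  regs: r0:Add1,r1:Add3,r2:1,r3:22,r4:Add2,r5:1
  c10: stall  regs: r0:Add1,r1:Add3,r2:1,r3:22,r4:Add2,r5:1
  c11: stall  regs: r0:Add1,r1:Add3,r2:1,r3:22,r4:Add2,r5:1
  c12: CDB Add2=13; issue SUB r1<-Add2  regs: r0:Add1,r1:Add2,r2:1,r3:22,r4:13,r5:1
  c13: CDB Add3=44; issue MUL r1<-Mul1  regs: r0:Add1,r1:Mul1,r2:1,r3:22,r4:13,r5:1
  c14: -  regs: r0:Add1,r1:Mul1,r2:1,r3:22,r4:13,r5:1
  c15: CDB Add1=21  regs: r0:21,r1:Mul1,r2:1,r3:22,r4:13,r5:1
  c16: CDB Add2=21  regs: r0:21,r1:Mul1,r2:1,r3:22,r4:13,r5:1
  c17: -  regs: r0:21,r1:Mul1,r2:1,r3:22,r4:13,r5:1
  c18: -  regs: r0:21,r1:Mul1,r2:1,r3:22,r4:13,r5:1
  c19: -  regs: r0:21,r1:Mul1,r2:1,r3:22,r4:13,r5:1
  c20: -  regs: r0:21,r1:Mul1,r2:1,r3:22,r4:13,r5:1
  c21: CDB Mul1=441  regs: r0:21,r1:441,r2:1,r3:22,r4:13,r5:1

STATUS = VALUE 13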